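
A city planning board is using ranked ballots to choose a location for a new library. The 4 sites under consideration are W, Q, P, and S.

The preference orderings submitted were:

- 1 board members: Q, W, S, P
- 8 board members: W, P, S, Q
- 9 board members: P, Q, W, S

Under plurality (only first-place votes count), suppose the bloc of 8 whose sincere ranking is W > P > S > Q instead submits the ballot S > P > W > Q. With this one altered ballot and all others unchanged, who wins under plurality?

P

First-place totals with the altered ballot: W 0, Q 1, P 9, S 8.
The winner is unchanged: still P.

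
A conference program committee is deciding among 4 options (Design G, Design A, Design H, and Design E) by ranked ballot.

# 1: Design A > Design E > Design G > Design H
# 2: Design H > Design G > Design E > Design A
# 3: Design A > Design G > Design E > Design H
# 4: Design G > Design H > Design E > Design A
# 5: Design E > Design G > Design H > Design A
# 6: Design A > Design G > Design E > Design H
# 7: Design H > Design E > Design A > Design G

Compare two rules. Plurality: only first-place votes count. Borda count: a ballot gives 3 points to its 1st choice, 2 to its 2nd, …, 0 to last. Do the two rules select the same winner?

No

Plurality first-place counts: Design G 1, Design A 3, Design H 2, Design E 1 → Design A.
Borda totals: Design G 12, Design A 10, Design H 9, Design E 11 → Design G.
The two rules disagree: plurality picks Design A, Borda picks Design G.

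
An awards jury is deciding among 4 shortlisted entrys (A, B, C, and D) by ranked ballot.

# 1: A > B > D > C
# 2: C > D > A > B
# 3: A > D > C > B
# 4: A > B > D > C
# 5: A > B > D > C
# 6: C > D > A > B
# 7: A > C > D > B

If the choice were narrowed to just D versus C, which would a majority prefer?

Ballots ranking D above C: 4.
Ballots ranking C above D: 3.
D wins the head-to-head, 4–3.

D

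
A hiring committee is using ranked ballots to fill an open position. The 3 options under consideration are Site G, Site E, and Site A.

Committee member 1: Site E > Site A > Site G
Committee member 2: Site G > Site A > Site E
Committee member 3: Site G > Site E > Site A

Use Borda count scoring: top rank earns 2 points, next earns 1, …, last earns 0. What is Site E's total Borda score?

Borda scores:
  Site G: 0 + 2 + 2 = 4
  Site E: 2 + 0 + 1 = 3
  Site A: 1 + 1 + 0 = 2

3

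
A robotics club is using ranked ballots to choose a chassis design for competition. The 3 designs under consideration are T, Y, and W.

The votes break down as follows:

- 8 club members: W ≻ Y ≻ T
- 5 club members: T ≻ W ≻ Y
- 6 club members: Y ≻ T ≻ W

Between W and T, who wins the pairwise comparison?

T

Ballots ranking W above T: 8.
Ballots ranking T above W: 5+6 = 11.
T wins the head-to-head, 11–8.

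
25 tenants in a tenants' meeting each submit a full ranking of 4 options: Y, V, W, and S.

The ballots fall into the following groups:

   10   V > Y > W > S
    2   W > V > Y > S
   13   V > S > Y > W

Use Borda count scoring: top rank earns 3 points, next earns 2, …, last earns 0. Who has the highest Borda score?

V

Borda scores:
  Y: 10·2 + 2·1 + 13·1 = 35
  V: 10·3 + 2·2 + 13·3 = 73
  W: 10·1 + 2·3 + 13·0 = 16
  S: 10·0 + 2·0 + 13·2 = 26
V has the highest total.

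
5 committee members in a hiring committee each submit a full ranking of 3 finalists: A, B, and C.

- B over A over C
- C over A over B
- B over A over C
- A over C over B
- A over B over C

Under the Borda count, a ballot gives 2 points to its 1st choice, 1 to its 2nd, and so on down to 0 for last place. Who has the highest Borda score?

Borda scores:
  A: 1 + 1 + 1 + 2 + 2 = 7
  B: 2 + 0 + 2 + 0 + 1 = 5
  C: 0 + 2 + 0 + 1 + 0 = 3
A has the highest total.

A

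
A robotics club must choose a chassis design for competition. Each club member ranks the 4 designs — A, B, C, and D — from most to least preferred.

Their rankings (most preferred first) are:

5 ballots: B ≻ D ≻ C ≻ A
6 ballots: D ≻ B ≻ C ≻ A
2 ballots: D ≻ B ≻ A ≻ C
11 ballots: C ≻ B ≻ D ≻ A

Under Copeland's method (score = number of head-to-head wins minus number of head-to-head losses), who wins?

Pairwise results:
  A vs B: B wins 24–0.
  A vs C: C wins 22–2.
  A vs D: D wins 24–0.
  B vs C: B wins 13–11.
  B vs D: B wins 16–8.
  C vs D: D wins 13–11.
Copeland scores (wins − losses):
  A: 0 − 3 = -3
  B: 3 − 0 = 3
  C: 1 − 2 = -1
  D: 2 − 1 = 1
B has the best Copeland score.

B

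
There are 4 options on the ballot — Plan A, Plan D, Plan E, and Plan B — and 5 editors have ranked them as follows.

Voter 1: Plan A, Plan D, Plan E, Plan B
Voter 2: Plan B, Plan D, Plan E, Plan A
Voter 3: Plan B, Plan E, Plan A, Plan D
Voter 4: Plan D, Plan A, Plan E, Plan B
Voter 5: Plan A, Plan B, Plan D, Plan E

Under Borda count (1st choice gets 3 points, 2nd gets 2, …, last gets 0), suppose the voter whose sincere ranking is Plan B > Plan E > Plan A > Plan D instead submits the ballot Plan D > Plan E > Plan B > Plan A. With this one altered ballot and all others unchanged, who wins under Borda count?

Borda totals with the altered ballot: Plan A 8, Plan D 11, Plan E 5, Plan B 6.
The switch changes the winner from Plan A to Plan D.

Plan D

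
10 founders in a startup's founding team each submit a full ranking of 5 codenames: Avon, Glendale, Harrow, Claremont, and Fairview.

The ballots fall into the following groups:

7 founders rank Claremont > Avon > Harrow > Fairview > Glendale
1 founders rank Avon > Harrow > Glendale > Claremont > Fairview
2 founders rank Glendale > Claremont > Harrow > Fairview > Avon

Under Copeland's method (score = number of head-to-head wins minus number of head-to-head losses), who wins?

Pairwise results:
  Avon vs Glendale: Avon wins 8–2.
  Avon vs Harrow: Avon wins 8–2.
  Avon vs Claremont: Claremont wins 9–1.
  Avon vs Fairview: Avon wins 8–2.
  Glendale vs Harrow: Harrow wins 8–2.
  Glendale vs Claremont: Claremont wins 7–3.
  Glendale vs Fairview: Fairview wins 7–3.
  Harrow vs Claremont: Claremont wins 9–1.
  Harrow vs Fairview: Harrow wins 10–0.
  Claremont vs Fairview: Claremont wins 10–0.
Copeland scores (wins − losses):
  Avon: 3 − 1 = 2
  Glendale: 0 − 4 = -4
  Harrow: 2 − 2 = 0
  Claremont: 4 − 0 = 4
  Fairview: 1 − 3 = -2
Claremont has the best Copeland score.

Claremont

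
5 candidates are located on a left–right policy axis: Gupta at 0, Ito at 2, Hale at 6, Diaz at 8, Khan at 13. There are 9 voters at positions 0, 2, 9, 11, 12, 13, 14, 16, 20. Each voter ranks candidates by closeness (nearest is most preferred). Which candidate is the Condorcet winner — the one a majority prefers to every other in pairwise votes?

With single-peaked preferences on a line, the Condorcet winner is the candidate closest to the median voter.
The median voter (position 12) is closest to Khan at 13.
Check: Khan vs Hale — voters closer to Khan: 6 of 9.

Khan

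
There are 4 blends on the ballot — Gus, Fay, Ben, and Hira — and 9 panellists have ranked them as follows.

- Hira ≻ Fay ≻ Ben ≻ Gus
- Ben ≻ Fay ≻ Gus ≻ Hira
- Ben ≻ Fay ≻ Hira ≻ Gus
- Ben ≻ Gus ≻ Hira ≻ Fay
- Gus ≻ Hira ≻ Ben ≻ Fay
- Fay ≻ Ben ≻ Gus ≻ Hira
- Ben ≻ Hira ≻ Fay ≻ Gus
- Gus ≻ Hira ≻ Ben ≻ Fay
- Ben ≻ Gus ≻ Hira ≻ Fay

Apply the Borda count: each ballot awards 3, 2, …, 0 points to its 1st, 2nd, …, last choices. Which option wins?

Borda scores:
  Gus: 0 + 1 + 0 + 2 + 3 + 1 + 0 + 3 + 2 = 12
  Fay: 2 + 2 + 2 + 0 + 0 + 3 + 1 + 0 + 0 = 10
  Ben: 1 + 3 + 3 + 3 + 1 + 2 + 3 + 1 + 3 = 20
  Hira: 3 + 0 + 1 + 1 + 2 + 0 + 2 + 2 + 1 = 12
Ben has the highest total.

Ben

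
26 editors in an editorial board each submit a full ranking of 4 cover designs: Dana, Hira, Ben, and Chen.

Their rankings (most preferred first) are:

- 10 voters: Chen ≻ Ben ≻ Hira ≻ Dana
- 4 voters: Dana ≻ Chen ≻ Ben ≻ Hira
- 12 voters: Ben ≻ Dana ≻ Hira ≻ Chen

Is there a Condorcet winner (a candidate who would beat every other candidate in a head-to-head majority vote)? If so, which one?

No Condorcet winner

Head-to-head results (26 voters total):
Dana vs Hira: Dana wins 16–10.
Dana vs Ben: Ben wins 22–4.
Dana vs Chen: Dana wins 16–10.
Hira vs Ben: Ben wins 26–0.
Hira vs Chen: Chen wins 14–12.
Ben vs Chen: Chen wins 14–12.
No candidate beats all others: Dana beats Chen beats Ben beats Dana, a majority cycle.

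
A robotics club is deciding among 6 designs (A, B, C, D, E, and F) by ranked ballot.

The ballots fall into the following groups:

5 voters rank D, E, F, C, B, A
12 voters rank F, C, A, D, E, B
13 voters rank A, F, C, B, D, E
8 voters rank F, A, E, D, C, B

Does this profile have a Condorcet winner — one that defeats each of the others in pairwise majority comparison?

Head-to-head results (38 voters total):
A vs B: A wins 33–5.
A vs C: A wins 21–17.
A vs D: A wins 33–5.
A vs E: A wins 33–5.
A vs F: F wins 25–13.
B vs C: C wins 38–0.
B vs D: D wins 25–13.
B vs E: E wins 25–13.
B vs F: F wins 38–0.
C vs D: C wins 25–13.
C vs E: C wins 25–13.
C vs F: F wins 38–0.
D vs E: D wins 30–8.
D vs F: F wins 33–5.
E vs F: F wins 33–5.
F beats each rival — A (25–13), B (38–0), C (38–0), D (33–5), E (33–5) — so F is the Condorcet winner.

Yes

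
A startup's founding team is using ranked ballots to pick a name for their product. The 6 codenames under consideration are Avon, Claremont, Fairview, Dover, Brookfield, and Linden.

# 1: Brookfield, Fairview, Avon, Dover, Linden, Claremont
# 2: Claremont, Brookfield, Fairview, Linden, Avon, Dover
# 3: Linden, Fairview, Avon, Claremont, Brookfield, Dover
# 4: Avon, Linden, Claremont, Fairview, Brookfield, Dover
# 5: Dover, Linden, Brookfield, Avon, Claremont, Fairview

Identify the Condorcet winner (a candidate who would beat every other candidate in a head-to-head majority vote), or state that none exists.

Head-to-head results (5 voters total):
Avon vs Claremont: Avon wins 4–1.
Avon vs Fairview: Fairview wins 3–2.
Avon vs Dover: Avon wins 4–1.
Avon vs Brookfield: Brookfield wins 3–2.
Avon vs Linden: Linden wins 3–2.
Claremont vs Fairview: Claremont wins 3–2.
Claremont vs Dover: Claremont wins 3–2.
Claremont vs Brookfield: Claremont wins 3–2.
Claremont vs Linden: Linden wins 4–1.
Fairview vs Dover: Fairview wins 4–1.
Fairview vs Brookfield: Brookfield wins 3–2.
Fairview vs Linden: Linden wins 3–2.
Dover vs Brookfield: Brookfield wins 4–1.
Dover vs Linden: Linden wins 3–2.
Brookfield vs Linden: Linden wins 3–2.
Linden beats each rival — Avon (3–2), Claremont (4–1), Fairview (3–2), Dover (3–2), Brookfield (3–2) — so Linden is the Condorcet winner.

Linden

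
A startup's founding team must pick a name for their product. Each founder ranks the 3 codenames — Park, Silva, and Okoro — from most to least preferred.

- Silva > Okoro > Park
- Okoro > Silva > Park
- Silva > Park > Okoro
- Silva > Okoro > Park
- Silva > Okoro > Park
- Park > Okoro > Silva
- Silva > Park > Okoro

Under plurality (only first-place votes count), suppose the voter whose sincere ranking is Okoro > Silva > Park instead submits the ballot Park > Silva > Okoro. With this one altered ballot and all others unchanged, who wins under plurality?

Silva

First-place totals with the altered ballot: Park 2, Silva 5, Okoro 0.
The winner is unchanged: still Silva.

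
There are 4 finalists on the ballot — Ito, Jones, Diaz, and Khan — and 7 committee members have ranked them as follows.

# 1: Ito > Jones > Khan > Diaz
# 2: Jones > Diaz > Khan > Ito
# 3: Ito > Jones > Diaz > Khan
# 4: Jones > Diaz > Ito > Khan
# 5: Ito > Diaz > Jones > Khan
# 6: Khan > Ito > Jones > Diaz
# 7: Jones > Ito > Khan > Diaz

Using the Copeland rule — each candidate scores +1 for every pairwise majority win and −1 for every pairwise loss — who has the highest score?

Pairwise results:
  Ito vs Jones: Ito wins 4–3.
  Ito vs Diaz: Ito wins 5–2.
  Ito vs Khan: Ito wins 5–2.
  Jones vs Diaz: Jones wins 6–1.
  Jones vs Khan: Jones wins 6–1.
  Diaz vs Khan: Diaz wins 4–3.
Copeland scores (wins − losses):
  Ito: 3 − 0 = 3
  Jones: 2 − 1 = 1
  Diaz: 1 − 2 = -1
  Khan: 0 − 3 = -3
Ito has the best Copeland score.

Ito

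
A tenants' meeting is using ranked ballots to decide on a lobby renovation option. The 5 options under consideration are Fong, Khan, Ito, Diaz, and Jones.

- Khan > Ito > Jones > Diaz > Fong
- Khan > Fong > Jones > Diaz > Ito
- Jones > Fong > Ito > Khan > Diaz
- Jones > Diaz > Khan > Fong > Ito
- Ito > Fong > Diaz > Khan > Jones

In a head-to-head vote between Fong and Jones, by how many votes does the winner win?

Ballots ranking Fong above Jones: 2.
Ballots ranking Jones above Fong: 3.
Jones wins 3–2, a margin of 1.

1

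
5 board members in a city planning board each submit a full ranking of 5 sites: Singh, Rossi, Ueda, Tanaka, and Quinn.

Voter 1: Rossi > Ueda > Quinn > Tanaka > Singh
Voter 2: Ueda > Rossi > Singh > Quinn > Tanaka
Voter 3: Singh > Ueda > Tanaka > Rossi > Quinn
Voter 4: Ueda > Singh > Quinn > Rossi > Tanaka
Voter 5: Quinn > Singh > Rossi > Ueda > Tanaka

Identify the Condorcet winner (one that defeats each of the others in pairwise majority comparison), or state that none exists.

Ueda

Head-to-head results (5 voters total):
Singh vs Rossi: Singh wins 3–2.
Singh vs Ueda: Ueda wins 3–2.
Singh vs Tanaka: Singh wins 4–1.
Singh vs Quinn: Singh wins 3–2.
Rossi vs Ueda: Ueda wins 3–2.
Rossi vs Tanaka: Rossi wins 4–1.
Rossi vs Quinn: Rossi wins 3–2.
Ueda vs Tanaka: Ueda wins 5–0.
Ueda vs Quinn: Ueda wins 4–1.
Tanaka vs Quinn: Quinn wins 4–1.
Ueda beats each rival — Singh (3–2), Rossi (3–2), Tanaka (5–0), Quinn (4–1) — so Ueda is the Condorcet winner.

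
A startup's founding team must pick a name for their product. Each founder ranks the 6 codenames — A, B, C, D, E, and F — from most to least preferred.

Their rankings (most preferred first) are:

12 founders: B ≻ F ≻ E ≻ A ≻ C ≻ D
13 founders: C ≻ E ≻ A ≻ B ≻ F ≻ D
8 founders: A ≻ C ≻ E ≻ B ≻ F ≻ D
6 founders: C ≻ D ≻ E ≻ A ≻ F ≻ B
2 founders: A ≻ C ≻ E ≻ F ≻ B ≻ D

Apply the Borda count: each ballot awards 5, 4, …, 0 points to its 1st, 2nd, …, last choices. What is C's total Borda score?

147

Borda scores:
  A: 12·2 + 13·3 + 8·5 + 6·2 + 2·5 = 125
  B: 12·5 + 13·2 + 8·2 + 6·0 + 2·1 = 104
  C: 12·1 + 13·5 + 8·4 + 6·5 + 2·4 = 147
  D: 12·0 + 13·0 + 8·0 + 6·4 + 2·0 = 24
  E: 12·3 + 13·4 + 8·3 + 6·3 + 2·3 = 136
  F: 12·4 + 13·1 + 8·1 + 6·1 + 2·2 = 79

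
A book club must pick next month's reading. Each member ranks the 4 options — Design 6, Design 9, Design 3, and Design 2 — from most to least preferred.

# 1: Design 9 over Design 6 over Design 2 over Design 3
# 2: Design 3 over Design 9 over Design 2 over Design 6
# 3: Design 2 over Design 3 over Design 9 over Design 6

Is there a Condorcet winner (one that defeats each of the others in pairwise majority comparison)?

No

Head-to-head results (3 voters total):
Design 6 vs Design 9: Design 9 wins 3–0.
Design 6 vs Design 3: Design 3 wins 2–1.
Design 6 vs Design 2: Design 2 wins 2–1.
Design 9 vs Design 3: Design 3 wins 2–1.
Design 9 vs Design 2: Design 9 wins 2–1.
Design 3 vs Design 2: Design 2 wins 2–1.
No candidate beats all others: Design 9 beats Design 2 beats Design 3 beats Design 9, a majority cycle.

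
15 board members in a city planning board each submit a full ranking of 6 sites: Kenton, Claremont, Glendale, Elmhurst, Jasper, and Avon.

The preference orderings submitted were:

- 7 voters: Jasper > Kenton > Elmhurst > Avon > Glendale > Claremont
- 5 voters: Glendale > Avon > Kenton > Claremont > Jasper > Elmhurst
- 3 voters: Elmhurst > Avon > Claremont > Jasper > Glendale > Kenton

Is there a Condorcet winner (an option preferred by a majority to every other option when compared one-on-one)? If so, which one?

No Condorcet winner

Head-to-head results (15 voters total):
Kenton vs Claremont: Kenton wins 12–3.
Kenton vs Glendale: Glendale wins 8–7.
Kenton vs Elmhurst: Kenton wins 12–3.
Kenton vs Jasper: Jasper wins 10–5.
Kenton vs Avon: Avon wins 8–7.
Claremont vs Glendale: Glendale wins 12–3.
Claremont vs Elmhurst: Elmhurst wins 10–5.
Claremont vs Jasper: Claremont wins 8–7.
Claremont vs Avon: Avon wins 15–0.
Glendale vs Elmhurst: Elmhurst wins 10–5.
Glendale vs Jasper: Jasper wins 10–5.
Glendale vs Avon: Avon wins 10–5.
Elmhurst vs Jasper: Jasper wins 12–3.
Elmhurst vs Avon: Elmhurst wins 10–5.
Jasper vs Avon: Avon wins 8–7.
No candidate beats all others: Kenton beats Claremont beats Jasper beats Kenton, a majority cycle.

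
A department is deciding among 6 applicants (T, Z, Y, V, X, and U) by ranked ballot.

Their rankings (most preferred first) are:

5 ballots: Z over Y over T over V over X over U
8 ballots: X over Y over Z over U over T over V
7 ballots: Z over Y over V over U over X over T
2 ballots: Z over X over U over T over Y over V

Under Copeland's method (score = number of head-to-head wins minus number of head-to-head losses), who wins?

Pairwise results:
  T vs Z: Z wins 22–0.
  T vs Y: Y wins 20–2.
  T vs V: T wins 15–7.
  T vs X: X wins 17–5.
  T vs U: U wins 17–5.
  Z vs Y: Z wins 14–8.
  Z vs V: Z wins 22–0.
  Z vs X: Z wins 14–8.
  Z vs U: Z wins 22–0.
  Y vs V: Y wins 22–0.
  Y vs X: Y wins 12–10.
  Y vs U: Y wins 20–2.
  V vs X: V wins 12–10.
  V vs U: V wins 12–10.
  X vs U: X wins 15–7.
Copeland scores (wins − losses):
  T: 1 − 4 = -3
  Z: 5 − 0 = 5
  Y: 4 − 1 = 3
  V: 2 − 3 = -1
  X: 2 − 3 = -1
  U: 1 − 4 = -3
Z has the best Copeland score.

Z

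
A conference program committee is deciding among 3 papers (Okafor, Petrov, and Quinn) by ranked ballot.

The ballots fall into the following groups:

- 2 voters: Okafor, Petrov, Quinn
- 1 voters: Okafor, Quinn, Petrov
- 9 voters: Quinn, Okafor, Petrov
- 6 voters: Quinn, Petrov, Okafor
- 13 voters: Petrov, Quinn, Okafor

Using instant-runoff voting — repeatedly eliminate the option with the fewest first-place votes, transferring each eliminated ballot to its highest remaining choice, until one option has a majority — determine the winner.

Round 1: Quinn 15, Petrov 13, Okafor 3. Okafor has the fewest and is eliminated.
Round 2: Quinn 16, Petrov 15. Quinn has a majority.

Quinn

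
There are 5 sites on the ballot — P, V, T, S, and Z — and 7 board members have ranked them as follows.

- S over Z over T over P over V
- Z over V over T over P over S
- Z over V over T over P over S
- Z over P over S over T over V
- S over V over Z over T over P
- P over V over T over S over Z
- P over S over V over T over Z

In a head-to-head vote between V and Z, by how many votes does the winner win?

1

Ballots ranking V above Z: 3.
Ballots ranking Z above V: 4.
Z wins 4–3, a margin of 1.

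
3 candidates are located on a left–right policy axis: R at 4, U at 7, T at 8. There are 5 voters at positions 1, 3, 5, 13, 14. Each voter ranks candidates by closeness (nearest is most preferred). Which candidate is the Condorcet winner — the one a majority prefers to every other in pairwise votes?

R

With single-peaked preferences on a line, the Condorcet winner is the candidate closest to the median voter.
The median voter (position 5) is closest to R at 4.
Check: R vs U — voters closer to R: 3 of 5.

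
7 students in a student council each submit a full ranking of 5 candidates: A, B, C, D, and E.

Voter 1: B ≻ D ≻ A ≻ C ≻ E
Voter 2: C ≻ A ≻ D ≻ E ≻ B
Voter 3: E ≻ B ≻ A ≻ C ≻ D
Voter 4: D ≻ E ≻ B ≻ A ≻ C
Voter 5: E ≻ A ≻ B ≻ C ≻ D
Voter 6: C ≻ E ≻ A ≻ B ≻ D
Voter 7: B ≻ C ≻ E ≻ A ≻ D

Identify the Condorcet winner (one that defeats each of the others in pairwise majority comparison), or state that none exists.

Head-to-head results (7 voters total):
A vs B: B wins 4–3.
A vs C: A wins 4–3.
A vs D: A wins 5–2.
A vs E: E wins 5–2.
B vs C: B wins 5–2.
B vs D: B wins 5–2.
B vs E: E wins 5–2.
C vs D: C wins 5–2.
C vs E: C wins 4–3.
D vs E: E wins 4–3.
No candidate beats all others: A beats C beats E beats A, a majority cycle.

None — there is no Condorcet winner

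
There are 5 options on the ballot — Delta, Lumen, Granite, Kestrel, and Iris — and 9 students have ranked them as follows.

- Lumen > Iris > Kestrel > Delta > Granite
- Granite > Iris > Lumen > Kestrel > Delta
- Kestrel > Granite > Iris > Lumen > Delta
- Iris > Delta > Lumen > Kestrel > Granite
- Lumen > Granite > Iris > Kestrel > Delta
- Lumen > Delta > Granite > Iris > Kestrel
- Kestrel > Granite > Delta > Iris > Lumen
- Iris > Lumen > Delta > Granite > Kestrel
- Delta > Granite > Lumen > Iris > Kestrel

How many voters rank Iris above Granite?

Ballots ranking Iris above Granite: 3.
Ballots ranking Granite above Iris: 6.
So 3 of 9 voters prefer Iris to Granite.

3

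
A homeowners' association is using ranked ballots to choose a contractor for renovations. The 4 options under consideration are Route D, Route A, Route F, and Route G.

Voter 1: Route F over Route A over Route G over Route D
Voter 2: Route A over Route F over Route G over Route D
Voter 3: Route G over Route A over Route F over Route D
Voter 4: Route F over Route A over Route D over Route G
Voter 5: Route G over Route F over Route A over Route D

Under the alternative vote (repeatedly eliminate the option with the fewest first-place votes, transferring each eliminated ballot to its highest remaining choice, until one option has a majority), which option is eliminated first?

Round 1: Route F 2, Route G 2, Route A 1, Route D 0. Route D has the fewest and is eliminated.
Round 2: Route F 2, Route G 2, Route A 1. Route A has the fewest and is eliminated.
Round 3: Route F 3, Route G 2. Route F has a majority.

Route D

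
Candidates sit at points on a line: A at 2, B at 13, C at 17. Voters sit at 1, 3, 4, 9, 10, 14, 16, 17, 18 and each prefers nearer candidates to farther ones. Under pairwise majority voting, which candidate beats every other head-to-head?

With single-peaked preferences on a line, the Condorcet winner is the candidate closest to the median voter.
The median voter (position 10) is closest to B at 13.
Check: B vs C — voters closer to B: 6 of 9.

B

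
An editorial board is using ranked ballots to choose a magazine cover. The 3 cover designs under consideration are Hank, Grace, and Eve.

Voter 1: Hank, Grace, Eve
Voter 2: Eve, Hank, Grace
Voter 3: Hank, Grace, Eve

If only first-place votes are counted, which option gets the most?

Hank

First-place vote totals:
  Hank: 2
  Grace: 0
  Eve: 1
Hank has the most first-place votes.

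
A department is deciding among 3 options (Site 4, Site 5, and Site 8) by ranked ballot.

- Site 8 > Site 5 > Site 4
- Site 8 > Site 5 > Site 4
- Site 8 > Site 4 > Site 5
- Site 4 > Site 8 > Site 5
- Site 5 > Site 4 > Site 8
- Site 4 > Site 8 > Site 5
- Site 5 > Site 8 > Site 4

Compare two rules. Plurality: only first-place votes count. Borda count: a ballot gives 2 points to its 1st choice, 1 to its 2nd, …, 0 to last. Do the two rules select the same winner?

Plurality first-place counts: Site 4 2, Site 5 2, Site 8 3 → Site 8.
Borda totals: Site 4 6, Site 5 6, Site 8 9 → Site 8.
The two rules agree on Site 8.

Yes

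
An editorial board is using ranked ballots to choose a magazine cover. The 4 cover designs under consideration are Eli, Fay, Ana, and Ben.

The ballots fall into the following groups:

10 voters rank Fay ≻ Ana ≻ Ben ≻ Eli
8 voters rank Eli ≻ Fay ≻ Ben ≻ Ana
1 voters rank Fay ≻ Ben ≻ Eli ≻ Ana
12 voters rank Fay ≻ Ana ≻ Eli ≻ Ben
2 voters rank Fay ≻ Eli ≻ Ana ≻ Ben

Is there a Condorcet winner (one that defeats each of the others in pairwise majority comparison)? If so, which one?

Fay

Head-to-head results (33 voters total):
Eli vs Fay: Fay wins 25–8.
Eli vs Ana: Ana wins 22–11.
Eli vs Ben: Eli wins 22–11.
Fay vs Ana: Fay wins 33–0.
Fay vs Ben: Fay wins 33–0.
Ana vs Ben: Ana wins 24–9.
Fay beats each rival — Eli (25–8), Ana (33–0), Ben (33–0) — so Fay is the Condorcet winner.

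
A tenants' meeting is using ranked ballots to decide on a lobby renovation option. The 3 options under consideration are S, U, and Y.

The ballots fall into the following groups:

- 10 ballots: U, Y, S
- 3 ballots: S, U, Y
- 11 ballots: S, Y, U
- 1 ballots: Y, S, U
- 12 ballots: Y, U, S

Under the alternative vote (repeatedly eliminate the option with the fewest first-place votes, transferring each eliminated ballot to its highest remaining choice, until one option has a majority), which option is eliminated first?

U

Round 1: S 14, Y 13, U 10. U has the fewest and is eliminated.
Round 2: Y 23, S 14. Y has a majority.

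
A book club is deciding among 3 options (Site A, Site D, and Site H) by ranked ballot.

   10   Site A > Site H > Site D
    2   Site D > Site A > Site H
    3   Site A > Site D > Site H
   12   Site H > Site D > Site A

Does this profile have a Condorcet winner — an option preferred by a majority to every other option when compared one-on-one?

Head-to-head results (27 voters total):
Site A vs Site D: Site D wins 14–13.
Site A vs Site H: Site A wins 15–12.
Site D vs Site H: Site H wins 22–5.
No candidate beats all others: Site A beats Site H beats Site D beats Site A, a majority cycle.

No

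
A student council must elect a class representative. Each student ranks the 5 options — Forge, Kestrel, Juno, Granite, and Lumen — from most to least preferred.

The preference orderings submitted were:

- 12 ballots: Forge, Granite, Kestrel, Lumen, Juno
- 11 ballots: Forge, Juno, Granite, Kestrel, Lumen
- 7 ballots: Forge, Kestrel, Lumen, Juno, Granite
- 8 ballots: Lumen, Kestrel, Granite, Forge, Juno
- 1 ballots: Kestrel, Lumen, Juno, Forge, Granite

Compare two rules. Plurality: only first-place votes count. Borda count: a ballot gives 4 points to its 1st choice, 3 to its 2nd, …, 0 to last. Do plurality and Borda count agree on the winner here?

Yes

Plurality first-place counts: Forge 30, Kestrel 1, Juno 0, Granite 0, Lumen 8 → Forge.
Borda totals: Forge 129, Kestrel 84, Juno 42, Granite 74, Lumen 61 → Forge.
The two rules agree on Forge.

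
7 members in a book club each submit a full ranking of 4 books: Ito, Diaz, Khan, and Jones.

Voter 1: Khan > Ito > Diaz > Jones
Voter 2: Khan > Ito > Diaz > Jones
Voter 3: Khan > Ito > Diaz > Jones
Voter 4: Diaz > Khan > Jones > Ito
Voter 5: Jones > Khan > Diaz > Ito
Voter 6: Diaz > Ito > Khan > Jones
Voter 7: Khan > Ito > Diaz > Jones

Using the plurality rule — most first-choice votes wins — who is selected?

Khan

First-place vote totals:
  Ito: 0
  Diaz: 2
  Khan: 4
  Jones: 1
Khan has the most first-place votes.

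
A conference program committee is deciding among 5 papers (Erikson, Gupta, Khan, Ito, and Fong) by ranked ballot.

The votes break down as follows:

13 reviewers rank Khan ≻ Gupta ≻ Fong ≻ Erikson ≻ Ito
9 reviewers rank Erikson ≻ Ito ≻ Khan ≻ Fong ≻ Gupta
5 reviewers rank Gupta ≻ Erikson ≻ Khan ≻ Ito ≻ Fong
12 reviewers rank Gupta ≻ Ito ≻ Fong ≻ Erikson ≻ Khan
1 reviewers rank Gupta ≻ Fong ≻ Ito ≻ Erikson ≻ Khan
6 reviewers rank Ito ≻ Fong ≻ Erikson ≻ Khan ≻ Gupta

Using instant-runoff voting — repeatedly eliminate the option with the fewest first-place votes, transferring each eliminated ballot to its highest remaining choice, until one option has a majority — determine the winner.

Round 1: Gupta 18, Khan 13, Erikson 9, Ito 6, Fong 0. Fong has the fewest and is eliminated.
Round 2: Gupta 18, Khan 13, Erikson 9, Ito 6. Ito has the fewest and is eliminated.
Round 3: Gupta 18, Erikson 15, Khan 13. Khan has the fewest and is eliminated.
Round 4: Gupta 31, Erikson 15. Gupta has a majority.

Gupta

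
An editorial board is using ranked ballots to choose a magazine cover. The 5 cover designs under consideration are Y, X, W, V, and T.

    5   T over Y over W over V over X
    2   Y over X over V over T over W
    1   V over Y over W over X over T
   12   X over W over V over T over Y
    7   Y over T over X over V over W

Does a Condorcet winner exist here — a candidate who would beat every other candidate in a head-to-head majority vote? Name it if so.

No Condorcet winner

Head-to-head results (27 voters total):
Y vs X: Y wins 15–12.
Y vs W: Y wins 15–12.
Y vs V: Y wins 14–13.
Y vs T: T wins 17–10.
X vs W: X wins 21–6.
X vs V: X wins 21–6.
X vs T: X wins 15–12.
W vs V: W wins 17–10.
W vs T: T wins 14–13.
V vs T: V wins 15–12.
No candidate beats all others: Y beats X beats T beats Y, a majority cycle.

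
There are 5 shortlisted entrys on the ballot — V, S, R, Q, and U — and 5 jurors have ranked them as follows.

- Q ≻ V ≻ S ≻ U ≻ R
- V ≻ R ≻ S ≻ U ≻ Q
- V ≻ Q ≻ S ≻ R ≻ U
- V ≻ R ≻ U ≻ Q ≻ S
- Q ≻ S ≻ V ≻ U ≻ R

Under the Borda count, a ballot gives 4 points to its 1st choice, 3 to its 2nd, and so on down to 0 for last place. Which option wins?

V

Borda scores:
  V: 3 + 4 + 4 + 4 + 2 = 17
  S: 2 + 2 + 2 + 0 + 3 = 9
  R: 0 + 3 + 1 + 3 + 0 = 7
  Q: 4 + 0 + 3 + 1 + 4 = 12
  U: 1 + 1 + 0 + 2 + 1 = 5
V has the highest total.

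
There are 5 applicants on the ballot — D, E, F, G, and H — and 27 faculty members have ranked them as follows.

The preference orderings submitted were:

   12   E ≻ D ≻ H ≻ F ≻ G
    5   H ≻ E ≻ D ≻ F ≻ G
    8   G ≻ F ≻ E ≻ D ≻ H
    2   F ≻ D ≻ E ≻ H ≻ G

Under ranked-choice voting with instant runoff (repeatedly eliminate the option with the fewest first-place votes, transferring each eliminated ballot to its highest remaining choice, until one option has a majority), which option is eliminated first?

Round 1: E 12, G 8, H 5, F 2, D 0. D has the fewest and is eliminated.
Round 2: E 12, G 8, H 5, F 2. F has the fewest and is eliminated.
Round 3: E 14, G 8, H 5. E has a majority.

D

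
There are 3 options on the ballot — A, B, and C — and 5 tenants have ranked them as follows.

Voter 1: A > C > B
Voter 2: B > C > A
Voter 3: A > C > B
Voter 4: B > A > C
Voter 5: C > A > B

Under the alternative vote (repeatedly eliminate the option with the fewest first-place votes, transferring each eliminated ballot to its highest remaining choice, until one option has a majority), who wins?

A

Round 1: A 2, B 2, C 1. C has the fewest and is eliminated.
Round 2: A 3, B 2. A has a majority.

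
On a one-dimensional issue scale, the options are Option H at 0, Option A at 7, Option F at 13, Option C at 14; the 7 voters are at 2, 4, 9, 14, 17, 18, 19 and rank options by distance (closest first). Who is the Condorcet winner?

With single-peaked preferences on a line, the Condorcet winner is the candidate closest to the median voter.
The median voter (position 14) is closest to Option C at 14.
Check: Option C vs Option H — voters closer to Option C: 5 of 7.

Option C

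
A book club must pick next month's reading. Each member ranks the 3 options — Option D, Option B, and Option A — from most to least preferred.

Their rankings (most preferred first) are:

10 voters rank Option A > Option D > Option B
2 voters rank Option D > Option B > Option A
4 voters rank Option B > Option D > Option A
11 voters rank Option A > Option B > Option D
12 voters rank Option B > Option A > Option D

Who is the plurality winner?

Option A

First-place vote totals:
  Option D: 2
  Option B: 16
  Option A: 21
Option A has the most first-place votes.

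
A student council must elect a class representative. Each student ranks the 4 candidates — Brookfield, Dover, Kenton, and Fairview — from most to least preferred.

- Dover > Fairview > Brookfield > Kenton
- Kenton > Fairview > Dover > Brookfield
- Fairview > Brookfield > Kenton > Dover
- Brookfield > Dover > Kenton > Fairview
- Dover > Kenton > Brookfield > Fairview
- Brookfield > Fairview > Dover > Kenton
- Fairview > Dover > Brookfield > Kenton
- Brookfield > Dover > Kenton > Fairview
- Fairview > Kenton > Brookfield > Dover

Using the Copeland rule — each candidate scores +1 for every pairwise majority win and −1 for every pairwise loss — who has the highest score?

Fairview

Pairwise results:
  Brookfield vs Dover: Brookfield wins 5–4.
  Brookfield vs Kenton: Brookfield wins 6–3.
  Brookfield vs Fairview: Fairview wins 5–4.
  Dover vs Kenton: Dover wins 6–3.
  Dover vs Fairview: Fairview wins 5–4.
  Kenton vs Fairview: Fairview wins 5–4.
Copeland scores (wins − losses):
  Brookfield: 2 − 1 = 1
  Dover: 1 − 2 = -1
  Kenton: 0 − 3 = -3
  Fairview: 3 − 0 = 3
Fairview has the best Copeland score.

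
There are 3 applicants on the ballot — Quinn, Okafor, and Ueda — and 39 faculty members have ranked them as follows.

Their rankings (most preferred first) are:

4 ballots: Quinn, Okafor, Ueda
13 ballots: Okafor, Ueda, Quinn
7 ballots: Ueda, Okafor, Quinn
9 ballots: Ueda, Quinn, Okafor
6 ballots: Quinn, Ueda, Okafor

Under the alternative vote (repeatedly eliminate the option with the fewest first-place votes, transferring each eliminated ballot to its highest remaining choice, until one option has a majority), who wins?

Round 1: Ueda 16, Okafor 13, Quinn 10. Quinn has the fewest and is eliminated.
Round 2: Ueda 22, Okafor 17. Ueda has a majority.

Ueda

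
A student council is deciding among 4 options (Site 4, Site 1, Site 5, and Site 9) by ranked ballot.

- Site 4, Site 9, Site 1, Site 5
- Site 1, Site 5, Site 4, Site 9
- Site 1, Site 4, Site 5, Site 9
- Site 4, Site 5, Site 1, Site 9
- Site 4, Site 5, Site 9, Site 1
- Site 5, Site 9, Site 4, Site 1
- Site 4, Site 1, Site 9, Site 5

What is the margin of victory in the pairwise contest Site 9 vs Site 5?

3

Ballots ranking Site 9 above Site 5: 2.
Ballots ranking Site 5 above Site 9: 5.
Site 5 wins 5–2, a margin of 3.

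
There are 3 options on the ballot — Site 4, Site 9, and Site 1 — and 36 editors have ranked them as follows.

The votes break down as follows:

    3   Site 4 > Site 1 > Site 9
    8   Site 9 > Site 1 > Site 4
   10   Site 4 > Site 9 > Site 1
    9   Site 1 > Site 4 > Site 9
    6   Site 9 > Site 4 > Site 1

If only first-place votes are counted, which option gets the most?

First-place vote totals:
  Site 4: 13
  Site 9: 14
  Site 1: 9
Site 9 has the most first-place votes.

Site 9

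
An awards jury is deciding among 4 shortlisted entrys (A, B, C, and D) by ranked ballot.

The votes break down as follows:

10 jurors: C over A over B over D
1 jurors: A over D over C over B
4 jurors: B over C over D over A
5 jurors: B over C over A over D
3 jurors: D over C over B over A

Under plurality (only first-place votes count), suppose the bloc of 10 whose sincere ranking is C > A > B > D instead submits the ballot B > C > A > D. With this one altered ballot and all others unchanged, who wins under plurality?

B

First-place totals with the altered ballot: A 1, B 19, C 0, D 3.
The switch changes the winner from C to B.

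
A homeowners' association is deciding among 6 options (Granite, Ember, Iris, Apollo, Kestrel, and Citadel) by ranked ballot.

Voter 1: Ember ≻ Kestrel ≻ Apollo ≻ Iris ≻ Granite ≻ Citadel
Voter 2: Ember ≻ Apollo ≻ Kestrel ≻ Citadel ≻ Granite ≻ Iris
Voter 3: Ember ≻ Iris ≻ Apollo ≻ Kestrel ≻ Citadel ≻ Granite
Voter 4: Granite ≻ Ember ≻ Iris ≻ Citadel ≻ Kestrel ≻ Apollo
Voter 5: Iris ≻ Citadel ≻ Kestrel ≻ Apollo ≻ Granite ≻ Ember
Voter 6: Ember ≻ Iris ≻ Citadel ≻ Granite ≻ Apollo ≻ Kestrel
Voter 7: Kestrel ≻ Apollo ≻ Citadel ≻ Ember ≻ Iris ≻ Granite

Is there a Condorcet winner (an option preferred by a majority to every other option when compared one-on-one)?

Head-to-head results (7 voters total):
Granite vs Ember: Ember wins 5–2.
Granite vs Iris: Iris wins 5–2.
Granite vs Apollo: Apollo wins 5–2.
Granite vs Kestrel: Kestrel wins 5–2.
Granite vs Citadel: Citadel wins 5–2.
Ember vs Iris: Ember wins 6–1.
Ember vs Apollo: Ember wins 5–2.
Ember vs Kestrel: Ember wins 5–2.
Ember vs Citadel: Ember wins 5–2.
Iris vs Apollo: Iris wins 4–3.
Iris vs Kestrel: Iris wins 4–3.
Iris vs Citadel: Iris wins 5–2.
Apollo vs Kestrel: Kestrel wins 4–3.
Apollo vs Citadel: Apollo wins 4–3.
Kestrel vs Citadel: Kestrel wins 4–3.
Ember beats each rival — Granite (5–2), Iris (6–1), Apollo (5–2), Kestrel (5–2), Citadel (5–2) — so Ember is the Condorcet winner.

Yes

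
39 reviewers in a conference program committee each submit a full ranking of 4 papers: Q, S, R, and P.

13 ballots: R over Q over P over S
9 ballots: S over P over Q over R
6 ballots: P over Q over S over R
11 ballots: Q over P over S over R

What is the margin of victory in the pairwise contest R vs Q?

13

Ballots ranking R above Q: 13.
Ballots ranking Q above R: 9+6+11 = 26.
Q wins 26–13, a margin of 13.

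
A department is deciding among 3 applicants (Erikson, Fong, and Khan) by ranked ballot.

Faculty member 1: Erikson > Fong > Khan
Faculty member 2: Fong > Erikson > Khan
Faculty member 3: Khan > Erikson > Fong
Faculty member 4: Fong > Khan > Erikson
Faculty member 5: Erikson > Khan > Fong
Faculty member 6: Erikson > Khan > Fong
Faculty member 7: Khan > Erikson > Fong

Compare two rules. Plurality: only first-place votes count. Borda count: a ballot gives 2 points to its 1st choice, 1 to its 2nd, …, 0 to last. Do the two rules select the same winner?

Yes

Plurality first-place counts: Erikson 3, Fong 2, Khan 2 → Erikson.
Borda totals: Erikson 9, Fong 5, Khan 7 → Erikson.
The two rules agree on Erikson.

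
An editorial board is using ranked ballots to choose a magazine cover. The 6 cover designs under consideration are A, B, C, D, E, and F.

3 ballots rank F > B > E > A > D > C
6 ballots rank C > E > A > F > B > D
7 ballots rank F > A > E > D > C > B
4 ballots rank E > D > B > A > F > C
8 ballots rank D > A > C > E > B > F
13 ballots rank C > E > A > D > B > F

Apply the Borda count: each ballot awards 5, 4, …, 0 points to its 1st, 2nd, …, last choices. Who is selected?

Borda scores:
  A: 3·2 + 6·3 + 7·4 + 4·2 + 8·4 + 13·3 = 131
  B: 3·4 + 6·1 + 7·0 + 4·3 + 8·1 + 13·1 = 51
  C: 3·0 + 6·5 + 7·1 + 4·0 + 8·3 + 13·5 = 126
  D: 3·1 + 6·0 + 7·2 + 4·4 + 8·5 + 13·2 = 99
  E: 3·3 + 6·4 + 7·3 + 4·5 + 8·2 + 13·4 = 142
  F: 3·5 + 6·2 + 7·5 + 4·1 + 8·0 + 13·0 = 66
E has the highest total.

E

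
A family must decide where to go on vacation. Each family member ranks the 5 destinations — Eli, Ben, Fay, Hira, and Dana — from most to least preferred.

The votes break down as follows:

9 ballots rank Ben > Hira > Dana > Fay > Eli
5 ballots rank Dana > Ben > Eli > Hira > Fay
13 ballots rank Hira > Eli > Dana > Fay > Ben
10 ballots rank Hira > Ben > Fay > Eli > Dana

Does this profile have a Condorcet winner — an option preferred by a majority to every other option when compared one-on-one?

Yes

Head-to-head results (37 voters total):
Eli vs Ben: Ben wins 24–13.
Eli vs Fay: Fay wins 19–18.
Eli vs Hira: Hira wins 32–5.
Eli vs Dana: Eli wins 23–14.
Ben vs Fay: Ben wins 24–13.
Ben vs Hira: Hira wins 23–14.
Ben vs Dana: Ben wins 19–18.
Fay vs Hira: Hira wins 37–0.
Fay vs Dana: Dana wins 27–10.
Hira vs Dana: Hira wins 32–5.
Hira beats each rival — Eli (32–5), Ben (23–14), Fay (37–0), Dana (32–5) — so Hira is the Condorcet winner.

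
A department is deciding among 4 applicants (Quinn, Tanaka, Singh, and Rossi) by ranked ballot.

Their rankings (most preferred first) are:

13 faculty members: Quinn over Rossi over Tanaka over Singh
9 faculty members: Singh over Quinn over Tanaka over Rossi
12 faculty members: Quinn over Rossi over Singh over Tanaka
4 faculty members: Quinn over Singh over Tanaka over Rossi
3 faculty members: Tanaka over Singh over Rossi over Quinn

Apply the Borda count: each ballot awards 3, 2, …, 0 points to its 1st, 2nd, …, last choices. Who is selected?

Borda scores:
  Quinn: 13·3 + 9·2 + 12·3 + 4·3 + 3·0 = 105
  Tanaka: 13·1 + 9·1 + 12·0 + 4·1 + 3·3 = 35
  Singh: 13·0 + 9·3 + 12·1 + 4·2 + 3·2 = 53
  Rossi: 13·2 + 9·0 + 12·2 + 4·0 + 3·1 = 53
Quinn has the highest total.

Quinn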